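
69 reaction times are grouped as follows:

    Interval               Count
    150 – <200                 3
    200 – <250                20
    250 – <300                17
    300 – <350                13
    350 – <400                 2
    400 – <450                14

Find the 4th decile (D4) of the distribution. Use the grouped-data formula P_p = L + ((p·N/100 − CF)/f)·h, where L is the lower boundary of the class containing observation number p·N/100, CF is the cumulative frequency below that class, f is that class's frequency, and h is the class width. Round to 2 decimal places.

263.53

N = 69; target position k = 40/100 · 69 = 27.6.
Cumulative frequencies: 3, 23, 40, 53, 55, 69.
Observation 27.6 falls in the class 250 – <300.
L = 250, CF = 23, f = 17, h = 50.
P40 = 250 + ((27.6 − 23)/17)·50 = 250 + 13.5294 = 263.529.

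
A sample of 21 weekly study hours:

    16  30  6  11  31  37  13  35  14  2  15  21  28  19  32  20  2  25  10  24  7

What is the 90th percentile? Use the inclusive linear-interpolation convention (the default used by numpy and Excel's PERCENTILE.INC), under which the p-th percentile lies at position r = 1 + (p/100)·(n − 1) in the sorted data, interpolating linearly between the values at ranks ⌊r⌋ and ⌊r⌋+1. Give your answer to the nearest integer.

Sorted: 2, 2, 6, 7, 10, 11, 13, 14, 15, 16, 19, 20, 21, 24, 25, 28, 30, 31, 32, 35, 37.
n = 21.
r = 1 + (90/100)·(21 − 1) = 1 + 18 = 19.
r is an integer, so P90 is the value at rank 19: 32.

32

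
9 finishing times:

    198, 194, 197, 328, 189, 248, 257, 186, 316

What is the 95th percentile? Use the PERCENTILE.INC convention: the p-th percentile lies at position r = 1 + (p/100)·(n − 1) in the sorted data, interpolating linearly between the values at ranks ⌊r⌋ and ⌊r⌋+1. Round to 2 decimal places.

323.20

Sorted: 186, 189, 194, 197, 198, 248, 257, 316, 328.
n = 9.
r = 1 + (95/100)·(9 − 1) = 1 + 7.6 = 8.6.
Rank 8 is 316 and rank 9 is 328.
Interpolate: 316 + 0.6·(328 − 316) = 316 + 0.6·12 = 323.2.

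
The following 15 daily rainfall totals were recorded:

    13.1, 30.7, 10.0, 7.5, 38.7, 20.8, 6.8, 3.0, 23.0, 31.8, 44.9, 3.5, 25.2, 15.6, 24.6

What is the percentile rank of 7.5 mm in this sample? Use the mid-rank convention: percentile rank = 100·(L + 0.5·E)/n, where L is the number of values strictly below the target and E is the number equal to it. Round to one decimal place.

23.3

Sorted: 3.0, 3.5, 6.8, 7.5, 10.0, 13.1, 15.6, 20.8, 23.0, 24.6, 25.2, 30.7, 31.8, 38.7, 44.9.
Count below 7.5: L = 3; count equal: E = 1; n = 15.
Percentile rank = 100·(3 + 0.5·1)/15 = 100·3.5/15 = 23.33.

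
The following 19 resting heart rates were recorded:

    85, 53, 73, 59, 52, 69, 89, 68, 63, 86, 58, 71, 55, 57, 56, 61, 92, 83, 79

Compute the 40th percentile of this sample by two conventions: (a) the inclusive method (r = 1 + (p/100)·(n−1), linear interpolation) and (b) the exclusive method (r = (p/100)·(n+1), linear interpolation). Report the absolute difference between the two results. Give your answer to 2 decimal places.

0.40

Sorted: 52, 53, 55, 56, 57, 58, 59, 61, 63, 68, 69, 71, 73, 79, 83, 85, 86, 89, 92.
n = 19.
(a) r = 8.2; between ranks 8 (61) and 9 (63): 61.4.
(b) r = 8 → value at rank 8 = 61.
|61.4 − 61| = 0.4.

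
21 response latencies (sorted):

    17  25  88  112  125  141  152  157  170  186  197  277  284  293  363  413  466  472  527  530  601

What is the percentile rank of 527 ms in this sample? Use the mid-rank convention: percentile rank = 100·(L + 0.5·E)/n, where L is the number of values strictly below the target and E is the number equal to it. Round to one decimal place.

88.1

Count below 527: L = 18; count equal: E = 1; n = 21.
Percentile rank = 100·(18 + 0.5·1)/21 = 100·18.5/21 = 88.1.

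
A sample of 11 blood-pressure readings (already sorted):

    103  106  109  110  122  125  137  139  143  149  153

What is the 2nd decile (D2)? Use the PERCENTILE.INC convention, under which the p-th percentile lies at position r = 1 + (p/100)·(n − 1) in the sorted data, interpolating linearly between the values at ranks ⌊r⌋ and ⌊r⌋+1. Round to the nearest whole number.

109

n = 11.
r = 1 + (20/100)·(11 − 1) = 1 + 2 = 3.
r is an integer, so P20 is the value at rank 3: 109.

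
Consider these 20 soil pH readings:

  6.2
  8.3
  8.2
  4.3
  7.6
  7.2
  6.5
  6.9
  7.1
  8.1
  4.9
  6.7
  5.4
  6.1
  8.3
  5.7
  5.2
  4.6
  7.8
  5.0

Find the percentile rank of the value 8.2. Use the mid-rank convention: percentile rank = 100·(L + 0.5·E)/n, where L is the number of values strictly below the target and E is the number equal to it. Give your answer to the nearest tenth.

87.5

Sorted: 4.3, 4.6, 4.9, 5.0, 5.2, 5.4, 5.7, 6.1, 6.2, 6.5, 6.7, 6.9, 7.1, 7.2, 7.6, 7.8, 8.1, 8.2, 8.3, 8.3.
Count below 8.2: L = 17; count equal: E = 1; n = 20.
Percentile rank = 100·(17 + 0.5·1)/20 = 100·17.5/20 = 87.5.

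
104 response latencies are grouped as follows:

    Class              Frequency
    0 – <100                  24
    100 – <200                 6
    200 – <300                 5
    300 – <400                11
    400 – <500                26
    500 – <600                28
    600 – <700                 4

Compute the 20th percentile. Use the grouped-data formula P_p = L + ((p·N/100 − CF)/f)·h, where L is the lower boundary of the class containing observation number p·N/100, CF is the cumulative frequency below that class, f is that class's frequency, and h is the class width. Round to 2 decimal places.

N = 104; target position k = 20/100 · 104 = 20.8.
Cumulative frequencies: 24, 30, 35, 46, 72, 100, 104.
Observation 20.8 falls in the class 0 – <100.
L = 0, CF = 0, f = 24, h = 100.
P20 = 0 + ((20.8 − 0)/24)·100 = 0 + 86.6667 = 86.6667.

86.67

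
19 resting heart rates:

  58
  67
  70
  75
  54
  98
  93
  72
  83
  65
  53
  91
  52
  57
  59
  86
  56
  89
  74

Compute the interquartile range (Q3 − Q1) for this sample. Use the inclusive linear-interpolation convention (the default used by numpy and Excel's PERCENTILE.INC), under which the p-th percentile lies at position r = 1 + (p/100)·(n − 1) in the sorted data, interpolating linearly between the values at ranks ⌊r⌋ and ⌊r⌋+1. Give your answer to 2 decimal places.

27.00

Sorted: 52, 53, 54, 56, 57, 58, 59, 65, 67, 70, 72, 74, 75, 83, 86, 89, 91, 93, 98.
n = 19.
P25: r = 5.5; ranks 5–6 are 57, 58; interpolating gives 57.5.
P75: r = 14.5; ranks 14–15 are 83, 86; interpolating gives 84.5.
Difference: 84.5 − 57.5 = 27.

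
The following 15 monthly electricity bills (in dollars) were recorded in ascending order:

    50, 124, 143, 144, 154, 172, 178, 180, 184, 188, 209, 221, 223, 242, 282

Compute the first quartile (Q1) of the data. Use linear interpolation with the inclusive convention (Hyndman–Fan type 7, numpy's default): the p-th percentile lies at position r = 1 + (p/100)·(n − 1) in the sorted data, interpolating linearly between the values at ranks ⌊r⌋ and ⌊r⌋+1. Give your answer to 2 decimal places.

n = 15.
r = 1 + (25/100)·(15 − 1) = 1 + 3.5 = 4.5.
Rank 4 is 144 and rank 5 is 154.
Interpolate: 144 + 0.5·(154 − 144) = 144 + 0.5·10 = 149.

149.00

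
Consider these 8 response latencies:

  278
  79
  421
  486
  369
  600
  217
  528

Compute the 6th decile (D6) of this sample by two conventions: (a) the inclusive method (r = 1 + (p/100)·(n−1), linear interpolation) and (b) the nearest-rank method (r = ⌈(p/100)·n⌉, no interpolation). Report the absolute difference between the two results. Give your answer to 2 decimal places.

13.00

Sorted: 79, 217, 278, 369, 421, 486, 528, 600.
n = 8.
(a) r = 5.2; between ranks 5 (421) and 6 (486): 434.
(b) the nearest-rank method: rank 5 → 421.
|434 − 421| = 13.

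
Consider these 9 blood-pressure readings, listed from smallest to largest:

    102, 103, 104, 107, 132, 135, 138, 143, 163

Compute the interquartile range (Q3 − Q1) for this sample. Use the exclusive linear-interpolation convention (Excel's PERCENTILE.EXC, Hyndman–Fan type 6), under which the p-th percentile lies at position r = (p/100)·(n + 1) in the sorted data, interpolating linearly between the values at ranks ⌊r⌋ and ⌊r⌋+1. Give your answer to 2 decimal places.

37.00

n = 9.
P25: r = 2.5; ranks 2–3 are 103, 104; interpolating gives 103.5.
P75: r = 7.5; ranks 7–8 are 138, 143; interpolating gives 140.5.
Difference: 140.5 − 103.5 = 37.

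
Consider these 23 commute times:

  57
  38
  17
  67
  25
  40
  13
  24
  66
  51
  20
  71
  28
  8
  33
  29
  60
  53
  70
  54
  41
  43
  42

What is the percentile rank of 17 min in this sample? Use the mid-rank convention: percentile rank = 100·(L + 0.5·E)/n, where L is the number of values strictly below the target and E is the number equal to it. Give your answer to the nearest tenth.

Sorted: 8, 13, 17, 20, 24, 25, 28, 29, 33, 38, 40, 41, 42, 43, 51, 53, 54, 57, 60, 66, 67, 70, 71.
Count below 17: L = 2; count equal: E = 1; n = 23.
Percentile rank = 100·(2 + 0.5·1)/23 = 100·2.5/23 = 10.87.

10.9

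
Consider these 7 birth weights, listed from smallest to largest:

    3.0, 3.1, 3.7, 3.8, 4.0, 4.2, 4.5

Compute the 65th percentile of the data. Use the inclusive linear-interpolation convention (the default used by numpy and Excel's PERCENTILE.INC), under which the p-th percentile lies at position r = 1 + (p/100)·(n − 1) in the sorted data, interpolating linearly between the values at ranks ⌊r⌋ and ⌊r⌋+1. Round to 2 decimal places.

n = 7.
r = 1 + (65/100)·(7 − 1) = 1 + 3.9 = 4.9.
Rank 4 is 3.8 and rank 5 is 4.0.
Interpolate: 3.8 + 0.9·(4.0 − 3.8) = 3.8 + 0.9·0.2 = 3.98.

3.98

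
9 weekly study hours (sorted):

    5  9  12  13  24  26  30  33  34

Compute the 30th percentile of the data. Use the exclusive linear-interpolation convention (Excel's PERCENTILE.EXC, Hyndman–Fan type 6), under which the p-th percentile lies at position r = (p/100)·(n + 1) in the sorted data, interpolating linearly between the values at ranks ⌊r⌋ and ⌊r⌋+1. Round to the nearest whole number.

n = 9.
r = (30/100)·(9 + 1) = 3.
r is an integer, so P30 is the value at rank 3: 12.

12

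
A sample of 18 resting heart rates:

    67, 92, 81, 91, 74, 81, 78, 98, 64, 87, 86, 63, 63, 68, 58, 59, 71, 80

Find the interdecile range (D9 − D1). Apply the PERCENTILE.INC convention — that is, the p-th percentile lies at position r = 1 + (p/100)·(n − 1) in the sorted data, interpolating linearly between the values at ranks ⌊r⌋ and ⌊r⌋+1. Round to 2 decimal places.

29.50

Sorted: 58, 59, 63, 63, 64, 67, 68, 71, 74, 78, 80, 81, 81, 86, 87, 91, 92, 98.
n = 18.
P10: r = 2.7; ranks 2–3 are 59, 63; interpolating gives 61.8.
P90: r = 16.3; ranks 16–17 are 91, 92; interpolating gives 91.3.
Difference: 91.3 − 61.8 = 29.5.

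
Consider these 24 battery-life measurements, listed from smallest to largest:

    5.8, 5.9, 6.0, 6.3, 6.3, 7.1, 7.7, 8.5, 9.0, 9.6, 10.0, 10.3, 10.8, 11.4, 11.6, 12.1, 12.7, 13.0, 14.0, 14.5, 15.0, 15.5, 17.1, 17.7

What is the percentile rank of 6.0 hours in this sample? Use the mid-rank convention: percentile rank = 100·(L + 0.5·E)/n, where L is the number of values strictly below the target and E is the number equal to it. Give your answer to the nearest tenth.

10.4

Count below 6.0: L = 2; count equal: E = 1; n = 24.
Percentile rank = 100·(2 + 0.5·1)/24 = 100·2.5/24 = 10.42.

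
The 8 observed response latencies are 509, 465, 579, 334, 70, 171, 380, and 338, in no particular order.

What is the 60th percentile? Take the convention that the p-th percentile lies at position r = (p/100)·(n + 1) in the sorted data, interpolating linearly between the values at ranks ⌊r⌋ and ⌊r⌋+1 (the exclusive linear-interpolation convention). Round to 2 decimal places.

Sorted: 70, 171, 334, 338, 380, 465, 509, 579.
n = 8.
r = (60/100)·(8 + 1) = 5.4.
Rank 5 is 380 and rank 6 is 465.
Interpolate: 380 + 0.4·(465 − 380) = 380 + 0.4·85 = 414.

414.00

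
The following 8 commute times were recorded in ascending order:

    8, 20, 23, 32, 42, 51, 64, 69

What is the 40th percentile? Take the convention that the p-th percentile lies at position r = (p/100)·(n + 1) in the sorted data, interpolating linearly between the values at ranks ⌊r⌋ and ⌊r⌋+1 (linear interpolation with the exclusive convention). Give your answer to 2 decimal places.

n = 8.
r = (40/100)·(8 + 1) = 3.6.
Rank 3 is 23 and rank 4 is 32.
Interpolate: 23 + 0.6·(32 − 23) = 23 + 0.6·9 = 28.4.

28.40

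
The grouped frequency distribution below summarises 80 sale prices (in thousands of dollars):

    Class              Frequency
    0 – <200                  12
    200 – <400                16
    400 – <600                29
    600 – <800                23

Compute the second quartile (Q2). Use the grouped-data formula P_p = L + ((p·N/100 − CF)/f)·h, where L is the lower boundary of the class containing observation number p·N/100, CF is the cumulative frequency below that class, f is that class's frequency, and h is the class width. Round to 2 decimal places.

482.76

N = 80; target position k = 50/100 · 80 = 40.
Cumulative frequencies: 12, 28, 57, 80.
Observation 40 falls in the class 400 – <600.
L = 400, CF = 28, f = 29, h = 200.
P50 = 400 + ((40 − 28)/29)·200 = 400 + 82.7586 = 482.759.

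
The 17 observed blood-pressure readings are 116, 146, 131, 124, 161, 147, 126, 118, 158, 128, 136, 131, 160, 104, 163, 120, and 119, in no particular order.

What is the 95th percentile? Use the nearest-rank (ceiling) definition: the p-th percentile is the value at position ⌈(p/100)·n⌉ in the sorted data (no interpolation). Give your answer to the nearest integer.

163

Sorted: 104, 116, 118, 119, 120, 124, 126, 128, 131, 131, 136, 146, 147, 158, 160, 161, 163.
n = 17.
Position = ⌈95/100 · 17⌉ = ⌈16.15⌉ = 17.
The value at rank 17 is 163.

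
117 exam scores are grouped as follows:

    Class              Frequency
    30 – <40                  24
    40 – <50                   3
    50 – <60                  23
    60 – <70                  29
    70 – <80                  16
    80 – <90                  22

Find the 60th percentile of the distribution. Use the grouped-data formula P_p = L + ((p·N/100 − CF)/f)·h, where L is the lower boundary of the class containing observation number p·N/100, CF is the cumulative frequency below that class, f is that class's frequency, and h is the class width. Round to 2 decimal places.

66.97

N = 117; target position k = 60/100 · 117 = 70.2.
Cumulative frequencies: 24, 27, 50, 79, 95, 117.
Observation 70.2 falls in the class 60 – <70.
L = 60, CF = 50, f = 29, h = 10.
P60 = 60 + ((70.2 − 50)/29)·10 = 60 + 6.96552 = 66.9655.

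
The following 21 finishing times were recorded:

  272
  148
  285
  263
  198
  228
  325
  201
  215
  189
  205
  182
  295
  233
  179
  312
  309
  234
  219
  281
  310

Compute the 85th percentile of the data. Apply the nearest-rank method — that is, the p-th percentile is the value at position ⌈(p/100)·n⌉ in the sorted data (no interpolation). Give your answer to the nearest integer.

309

Sorted: 148, 179, 182, 189, 198, 201, 205, 215, 219, 228, 233, 234, 263, 272, 281, 285, 295, 309, 310, 312, 325.
n = 21.
Position = ⌈85/100 · 21⌉ = ⌈17.85⌉ = 18.
The value at rank 18 is 309.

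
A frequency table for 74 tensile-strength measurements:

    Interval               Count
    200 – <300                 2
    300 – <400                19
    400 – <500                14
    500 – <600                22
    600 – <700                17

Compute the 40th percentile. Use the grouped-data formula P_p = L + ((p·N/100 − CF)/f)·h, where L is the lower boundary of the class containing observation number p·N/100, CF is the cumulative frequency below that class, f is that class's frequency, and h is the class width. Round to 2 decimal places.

N = 74; target position k = 40/100 · 74 = 29.6.
Cumulative frequencies: 2, 21, 35, 57, 74.
Observation 29.6 falls in the class 400 – <500.
L = 400, CF = 21, f = 14, h = 100.
P40 = 400 + ((29.6 − 21)/14)·100 = 400 + 61.4286 = 461.429.

461.43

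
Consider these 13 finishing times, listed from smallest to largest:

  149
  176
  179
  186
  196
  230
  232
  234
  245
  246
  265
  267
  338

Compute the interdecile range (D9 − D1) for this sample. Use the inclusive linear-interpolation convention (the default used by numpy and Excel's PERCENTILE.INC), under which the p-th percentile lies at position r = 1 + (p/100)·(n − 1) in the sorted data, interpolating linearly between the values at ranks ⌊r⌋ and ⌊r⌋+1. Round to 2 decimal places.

n = 13.
P10: r = 2.2; ranks 2–3 are 176, 179; interpolating gives 176.6.
P90: r = 11.8; ranks 11–12 are 265, 267; interpolating gives 266.6.
Difference: 266.6 − 176.6 = 90.

90.00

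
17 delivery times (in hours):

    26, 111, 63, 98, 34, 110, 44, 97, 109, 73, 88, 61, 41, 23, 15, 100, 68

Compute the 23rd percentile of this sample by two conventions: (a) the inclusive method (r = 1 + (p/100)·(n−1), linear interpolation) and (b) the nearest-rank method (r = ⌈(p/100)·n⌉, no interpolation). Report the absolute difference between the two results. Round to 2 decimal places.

Sorted: 15, 23, 26, 34, 41, 44, 61, 63, 68, 73, 88, 97, 98, 100, 109, 110, 111.
n = 17.
(a) r = 4.68; between ranks 4 (34) and 5 (41): 38.76.
(b) the nearest-rank method: rank 4 → 34.
|38.76 − 34| = 4.76.

4.76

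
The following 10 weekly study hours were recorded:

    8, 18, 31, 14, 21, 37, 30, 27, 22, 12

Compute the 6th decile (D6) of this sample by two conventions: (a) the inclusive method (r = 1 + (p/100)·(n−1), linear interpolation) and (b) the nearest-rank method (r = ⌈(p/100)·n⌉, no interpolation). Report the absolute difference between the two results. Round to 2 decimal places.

2.00

Sorted: 8, 12, 14, 18, 21, 22, 27, 30, 31, 37.
n = 10.
(a) r = 6.4; between ranks 6 (22) and 7 (27): 24.
(b) the nearest-rank method: rank 6 → 22.
|24 − 22| = 2.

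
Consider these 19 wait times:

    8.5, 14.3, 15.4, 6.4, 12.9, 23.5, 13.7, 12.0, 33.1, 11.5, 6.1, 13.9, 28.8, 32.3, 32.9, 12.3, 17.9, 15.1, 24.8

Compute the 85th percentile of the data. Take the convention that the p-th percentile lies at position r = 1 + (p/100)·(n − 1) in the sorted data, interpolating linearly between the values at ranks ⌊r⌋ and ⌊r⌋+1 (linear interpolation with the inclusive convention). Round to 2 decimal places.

29.85

Sorted: 6.1, 6.4, 8.5, 11.5, 12.0, 12.3, 12.9, 13.7, 13.9, 14.3, 15.1, 15.4, 17.9, 23.5, 24.8, 28.8, 32.3, 32.9, 33.1.
n = 19.
r = 1 + (85/100)·(19 − 1) = 1 + 15.3 = 16.3.
Rank 16 is 28.8 and rank 17 is 32.3.
Interpolate: 28.8 + 0.3·(32.3 − 28.8) = 28.8 + 0.3·3.5 = 29.85.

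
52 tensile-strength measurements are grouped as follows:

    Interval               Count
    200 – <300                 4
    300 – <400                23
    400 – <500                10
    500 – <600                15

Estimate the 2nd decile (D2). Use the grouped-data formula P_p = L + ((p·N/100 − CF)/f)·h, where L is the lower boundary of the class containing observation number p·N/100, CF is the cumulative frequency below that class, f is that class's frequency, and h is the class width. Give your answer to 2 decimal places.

N = 52; target position k = 20/100 · 52 = 10.4.
Cumulative frequencies: 4, 27, 37, 52.
Observation 10.4 falls in the class 300 – <400.
L = 300, CF = 4, f = 23, h = 100.
P20 = 300 + ((10.4 − 4)/23)·100 = 300 + 27.8261 = 327.826.

327.83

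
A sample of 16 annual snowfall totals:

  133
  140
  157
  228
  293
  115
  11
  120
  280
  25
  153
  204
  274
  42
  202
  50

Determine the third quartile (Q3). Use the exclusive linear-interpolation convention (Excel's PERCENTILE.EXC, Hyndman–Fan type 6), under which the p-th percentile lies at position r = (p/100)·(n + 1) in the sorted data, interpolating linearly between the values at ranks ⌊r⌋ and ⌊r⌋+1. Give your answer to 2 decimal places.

222.00

Sorted: 11, 25, 42, 50, 115, 120, 133, 140, 153, 157, 202, 204, 228, 274, 280, 293.
n = 16.
r = (75/100)·(16 + 1) = 12.75.
Rank 12 is 204 and rank 13 is 228.
Interpolate: 204 + 0.75·(228 − 204) = 204 + 0.75·24 = 222.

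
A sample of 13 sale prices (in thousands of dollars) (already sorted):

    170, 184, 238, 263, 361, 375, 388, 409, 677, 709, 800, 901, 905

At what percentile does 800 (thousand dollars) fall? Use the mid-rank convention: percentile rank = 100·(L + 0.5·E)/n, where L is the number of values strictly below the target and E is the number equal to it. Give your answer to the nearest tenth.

80.8

Count below 800: L = 10; count equal: E = 1; n = 13.
Percentile rank = 100·(10 + 0.5·1)/13 = 100·10.5/13 = 80.77.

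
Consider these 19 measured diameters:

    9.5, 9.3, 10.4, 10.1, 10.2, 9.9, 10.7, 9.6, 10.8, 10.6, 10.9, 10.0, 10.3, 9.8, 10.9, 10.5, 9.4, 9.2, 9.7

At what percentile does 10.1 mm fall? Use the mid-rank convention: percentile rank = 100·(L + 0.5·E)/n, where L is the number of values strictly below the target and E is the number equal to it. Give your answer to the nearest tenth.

Sorted: 9.2, 9.3, 9.4, 9.5, 9.6, 9.7, 9.8, 9.9, 10.0, 10.1, 10.2, 10.3, 10.4, 10.5, 10.6, 10.7, 10.8, 10.9, 10.9.
Count below 10.1: L = 9; count equal: E = 1; n = 19.
Percentile rank = 100·(9 + 0.5·1)/19 = 100·9.5/19 = 50.

50.0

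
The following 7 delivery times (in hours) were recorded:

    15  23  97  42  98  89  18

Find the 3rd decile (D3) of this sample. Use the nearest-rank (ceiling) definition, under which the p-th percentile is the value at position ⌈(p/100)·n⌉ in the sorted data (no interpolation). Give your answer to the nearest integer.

23

Sorted: 15, 18, 23, 42, 89, 97, 98.
n = 7.
Position = ⌈30/100 · 7⌉ = ⌈2.1⌉ = 3.
The value at rank 3 is 23.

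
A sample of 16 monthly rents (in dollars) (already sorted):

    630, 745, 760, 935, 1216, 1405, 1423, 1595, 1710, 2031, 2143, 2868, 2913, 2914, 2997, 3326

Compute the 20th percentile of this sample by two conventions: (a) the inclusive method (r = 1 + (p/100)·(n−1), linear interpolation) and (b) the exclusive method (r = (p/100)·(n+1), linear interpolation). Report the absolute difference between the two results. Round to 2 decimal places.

105.00

n = 16.
(a) r = 4 → value at rank 4 = 935.
(b) r = 3.4; between ranks 3 (760) and 4 (935): 830.
|935 − 830| = 105.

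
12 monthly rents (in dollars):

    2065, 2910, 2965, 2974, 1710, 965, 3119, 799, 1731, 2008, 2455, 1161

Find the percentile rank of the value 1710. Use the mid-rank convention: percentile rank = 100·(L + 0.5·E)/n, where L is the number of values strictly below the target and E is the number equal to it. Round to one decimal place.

Sorted: 799, 965, 1161, 1710, 1731, 2008, 2065, 2455, 2910, 2965, 2974, 3119.
Count below 1710: L = 3; count equal: E = 1; n = 12.
Percentile rank = 100·(3 + 0.5·1)/12 = 100·3.5/12 = 29.17.

29.2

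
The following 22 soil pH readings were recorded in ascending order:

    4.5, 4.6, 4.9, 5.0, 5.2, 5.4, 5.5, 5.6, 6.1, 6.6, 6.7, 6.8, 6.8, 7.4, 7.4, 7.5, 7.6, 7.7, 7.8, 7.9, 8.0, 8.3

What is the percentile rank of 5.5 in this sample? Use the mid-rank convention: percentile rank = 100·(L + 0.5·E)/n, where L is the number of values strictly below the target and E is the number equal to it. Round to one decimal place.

Count below 5.5: L = 6; count equal: E = 1; n = 22.
Percentile rank = 100·(6 + 0.5·1)/22 = 100·6.5/22 = 29.55.

29.5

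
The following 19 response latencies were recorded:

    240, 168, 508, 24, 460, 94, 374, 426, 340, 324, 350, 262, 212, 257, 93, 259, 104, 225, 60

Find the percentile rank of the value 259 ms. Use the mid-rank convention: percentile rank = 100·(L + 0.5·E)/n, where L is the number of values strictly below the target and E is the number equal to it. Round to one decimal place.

Sorted: 24, 60, 93, 94, 104, 168, 212, 225, 240, 257, 259, 262, 324, 340, 350, 374, 426, 460, 508.
Count below 259: L = 10; count equal: E = 1; n = 19.
Percentile rank = 100·(10 + 0.5·1)/19 = 100·10.5/19 = 55.26.

55.3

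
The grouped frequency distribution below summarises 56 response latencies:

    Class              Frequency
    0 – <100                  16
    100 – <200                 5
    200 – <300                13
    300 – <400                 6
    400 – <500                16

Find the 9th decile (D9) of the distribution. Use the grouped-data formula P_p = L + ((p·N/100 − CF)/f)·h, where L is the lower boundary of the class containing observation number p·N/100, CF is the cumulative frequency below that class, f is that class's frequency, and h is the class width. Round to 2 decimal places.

465.00

N = 56; target position k = 90/100 · 56 = 50.4.
Cumulative frequencies: 16, 21, 34, 40, 56.
Observation 50.4 falls in the class 400 – <500.
L = 400, CF = 40, f = 16, h = 100.
P90 = 400 + ((50.4 − 40)/16)·100 = 400 + 65 = 465.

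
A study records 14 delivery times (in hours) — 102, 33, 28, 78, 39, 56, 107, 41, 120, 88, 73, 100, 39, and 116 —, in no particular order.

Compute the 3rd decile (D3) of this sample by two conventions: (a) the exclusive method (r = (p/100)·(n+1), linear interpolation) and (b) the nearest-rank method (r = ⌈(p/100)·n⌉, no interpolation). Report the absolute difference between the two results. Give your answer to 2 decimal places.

Sorted: 28, 33, 39, 39, 41, 56, 73, 78, 88, 100, 102, 107, 116, 120.
n = 14.
(a) r = 4.5; between ranks 4 (39) and 5 (41): 40.
(b) the nearest-rank method: rank 5 → 41.
|40 − 41| = 1.

1.00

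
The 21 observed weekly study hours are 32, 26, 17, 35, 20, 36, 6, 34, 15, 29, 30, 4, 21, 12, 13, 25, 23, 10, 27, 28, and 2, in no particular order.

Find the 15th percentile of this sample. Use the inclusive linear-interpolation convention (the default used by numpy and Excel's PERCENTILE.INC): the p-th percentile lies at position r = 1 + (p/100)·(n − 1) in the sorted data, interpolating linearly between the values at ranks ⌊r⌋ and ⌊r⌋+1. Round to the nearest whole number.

10

Sorted: 2, 4, 6, 10, 12, 13, 15, 17, 20, 21, 23, 25, 26, 27, 28, 29, 30, 32, 34, 35, 36.
n = 21.
r = 1 + (15/100)·(21 − 1) = 1 + 3 = 4.
r is an integer, so P15 is the value at rank 4: 10.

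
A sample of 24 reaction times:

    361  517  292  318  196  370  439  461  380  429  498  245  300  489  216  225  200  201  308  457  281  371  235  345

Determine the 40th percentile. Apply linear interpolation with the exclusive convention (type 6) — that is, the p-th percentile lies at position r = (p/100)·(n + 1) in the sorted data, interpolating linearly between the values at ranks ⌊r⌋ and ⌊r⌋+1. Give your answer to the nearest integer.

300

Sorted: 196, 200, 201, 216, 225, 235, 245, 281, 292, 300, 308, 318, 345, 361, 370, 371, 380, 429, 439, 457, 461, 489, 498, 517.
n = 24.
r = (40/100)·(24 + 1) = 10.
r is an integer, so P40 is the value at rank 10: 300.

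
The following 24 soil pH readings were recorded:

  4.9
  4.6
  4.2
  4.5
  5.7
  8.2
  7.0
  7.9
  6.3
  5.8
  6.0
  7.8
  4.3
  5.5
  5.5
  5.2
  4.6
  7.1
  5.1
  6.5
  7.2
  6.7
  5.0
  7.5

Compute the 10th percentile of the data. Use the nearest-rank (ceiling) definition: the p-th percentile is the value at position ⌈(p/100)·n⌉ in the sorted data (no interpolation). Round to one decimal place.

4.5

Sorted: 4.2, 4.3, 4.5, 4.6, 4.6, 4.9, 5.0, 5.1, 5.2, 5.5, 5.5, 5.7, 5.8, 6.0, 6.3, 6.5, 6.7, 7.0, 7.1, 7.2, 7.5, 7.8, 7.9, 8.2.
n = 24.
Position = ⌈10/100 · 24⌉ = ⌈2.4⌉ = 3.
The value at rank 3 is 4.5.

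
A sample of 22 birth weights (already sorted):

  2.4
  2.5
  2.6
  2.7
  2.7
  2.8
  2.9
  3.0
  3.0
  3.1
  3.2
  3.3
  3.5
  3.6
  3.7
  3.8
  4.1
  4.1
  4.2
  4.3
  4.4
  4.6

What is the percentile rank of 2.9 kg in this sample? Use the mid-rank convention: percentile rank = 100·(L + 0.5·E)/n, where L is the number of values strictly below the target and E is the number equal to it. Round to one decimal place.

29.5

Count below 2.9: L = 6; count equal: E = 1; n = 22.
Percentile rank = 100·(6 + 0.5·1)/22 = 100·6.5/22 = 29.55.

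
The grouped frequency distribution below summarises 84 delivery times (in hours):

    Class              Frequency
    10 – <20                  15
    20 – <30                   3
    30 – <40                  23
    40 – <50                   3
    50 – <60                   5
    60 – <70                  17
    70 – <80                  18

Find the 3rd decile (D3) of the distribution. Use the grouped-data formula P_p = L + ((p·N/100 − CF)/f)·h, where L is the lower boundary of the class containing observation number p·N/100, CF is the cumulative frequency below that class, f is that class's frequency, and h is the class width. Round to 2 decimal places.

N = 84; target position k = 30/100 · 84 = 25.2.
Cumulative frequencies: 15, 18, 41, 44, 49, 66, 84.
Observation 25.2 falls in the class 30 – <40.
L = 30, CF = 18, f = 23, h = 10.
P30 = 30 + ((25.2 − 18)/23)·10 = 30 + 3.13043 = 33.1304.

33.13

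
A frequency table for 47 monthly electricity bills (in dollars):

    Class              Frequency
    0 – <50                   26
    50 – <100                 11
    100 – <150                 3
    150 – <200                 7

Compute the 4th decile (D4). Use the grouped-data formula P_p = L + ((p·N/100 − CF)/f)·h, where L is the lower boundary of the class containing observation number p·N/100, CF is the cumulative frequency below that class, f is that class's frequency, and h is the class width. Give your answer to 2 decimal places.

36.15

N = 47; target position k = 40/100 · 47 = 18.8.
Cumulative frequencies: 26, 37, 40, 47.
Observation 18.8 falls in the class 0 – <50.
L = 0, CF = 0, f = 26, h = 50.
P40 = 0 + ((18.8 − 0)/26)·50 = 0 + 36.1538 = 36.1538.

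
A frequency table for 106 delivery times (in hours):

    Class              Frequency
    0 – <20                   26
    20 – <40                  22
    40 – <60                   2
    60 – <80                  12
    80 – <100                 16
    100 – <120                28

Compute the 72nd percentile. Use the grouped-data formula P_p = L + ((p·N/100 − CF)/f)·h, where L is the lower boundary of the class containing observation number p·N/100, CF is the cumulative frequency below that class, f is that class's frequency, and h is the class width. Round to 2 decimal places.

N = 106; target position k = 72/100 · 106 = 76.32.
Cumulative frequencies: 26, 48, 50, 62, 78, 106.
Observation 76.32 falls in the class 80 – <100.
L = 80, CF = 62, f = 16, h = 20.
P72 = 80 + ((76.32 − 62)/16)·20 = 80 + 17.9 = 97.9.

97.90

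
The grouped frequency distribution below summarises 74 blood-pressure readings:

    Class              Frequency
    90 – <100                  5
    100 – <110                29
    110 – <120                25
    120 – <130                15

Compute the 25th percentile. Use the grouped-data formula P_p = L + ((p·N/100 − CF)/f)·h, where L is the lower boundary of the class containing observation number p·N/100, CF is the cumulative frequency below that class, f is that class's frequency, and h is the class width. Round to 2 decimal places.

N = 74; target position k = 25/100 · 74 = 18.5.
Cumulative frequencies: 5, 34, 59, 74.
Observation 18.5 falls in the class 100 – <110.
L = 100, CF = 5, f = 29, h = 10.
P25 = 100 + ((18.5 − 5)/29)·10 = 100 + 4.65517 = 104.655.

104.66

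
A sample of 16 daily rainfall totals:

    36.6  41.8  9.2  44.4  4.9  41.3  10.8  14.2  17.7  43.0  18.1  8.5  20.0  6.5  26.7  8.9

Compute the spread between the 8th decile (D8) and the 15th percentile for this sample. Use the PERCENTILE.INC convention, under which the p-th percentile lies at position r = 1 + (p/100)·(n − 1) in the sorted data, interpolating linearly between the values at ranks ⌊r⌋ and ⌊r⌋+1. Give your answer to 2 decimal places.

Sorted: 4.9, 6.5, 8.5, 8.9, 9.2, 10.8, 14.2, 17.7, 18.1, 20.0, 26.7, 36.6, 41.3, 41.8, 43.0, 44.4.
n = 16.
P15: r = 3.25; ranks 3–4 are 8.5, 8.9; interpolating gives 8.6.
P80: r = 13 (integer) → 41.3.
Difference: 41.3 − 8.6 = 32.7.

32.70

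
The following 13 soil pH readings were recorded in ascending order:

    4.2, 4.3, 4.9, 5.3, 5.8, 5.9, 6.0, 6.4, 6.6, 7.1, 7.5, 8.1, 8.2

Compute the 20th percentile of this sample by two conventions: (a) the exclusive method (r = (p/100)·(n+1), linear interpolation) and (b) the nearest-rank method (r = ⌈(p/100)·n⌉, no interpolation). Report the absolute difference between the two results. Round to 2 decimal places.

n = 13.
(a) r = 2.8; between ranks 2 (4.3) and 3 (4.9): 4.78.
(b) the nearest-rank method: rank 3 → 4.9.
|4.78 − 4.9| = 0.12.

0.12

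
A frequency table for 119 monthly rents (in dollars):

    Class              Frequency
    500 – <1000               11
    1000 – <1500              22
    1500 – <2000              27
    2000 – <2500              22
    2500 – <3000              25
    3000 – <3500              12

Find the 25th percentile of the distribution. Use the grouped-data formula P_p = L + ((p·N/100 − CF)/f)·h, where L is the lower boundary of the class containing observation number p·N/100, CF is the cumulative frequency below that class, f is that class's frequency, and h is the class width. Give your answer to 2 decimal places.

1426.14

N = 119; target position k = 25/100 · 119 = 29.75.
Cumulative frequencies: 11, 33, 60, 82, 107, 119.
Observation 29.75 falls in the class 1000 – <1500.
L = 1000, CF = 11, f = 22, h = 500.
P25 = 1000 + ((29.75 − 11)/22)·500 = 1000 + 426.136 = 1426.14.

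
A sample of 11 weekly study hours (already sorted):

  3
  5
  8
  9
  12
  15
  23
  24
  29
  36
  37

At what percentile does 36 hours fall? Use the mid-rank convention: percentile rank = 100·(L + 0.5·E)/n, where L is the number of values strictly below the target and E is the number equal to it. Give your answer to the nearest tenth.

Count below 36: L = 9; count equal: E = 1; n = 11.
Percentile rank = 100·(9 + 0.5·1)/11 = 100·9.5/11 = 86.36.

86.4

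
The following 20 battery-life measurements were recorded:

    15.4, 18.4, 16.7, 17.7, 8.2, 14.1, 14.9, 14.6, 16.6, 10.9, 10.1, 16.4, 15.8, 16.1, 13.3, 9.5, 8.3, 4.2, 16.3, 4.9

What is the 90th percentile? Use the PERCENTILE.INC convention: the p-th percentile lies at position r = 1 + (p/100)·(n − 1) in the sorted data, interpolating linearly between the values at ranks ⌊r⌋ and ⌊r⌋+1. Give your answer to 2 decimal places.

Sorted: 4.2, 4.9, 8.2, 8.3, 9.5, 10.1, 10.9, 13.3, 14.1, 14.6, 14.9, 15.4, 15.8, 16.1, 16.3, 16.4, 16.6, 16.7, 17.7, 18.4.
n = 20.
r = 1 + (90/100)·(20 − 1) = 1 + 17.1 = 18.1.
Rank 18 is 16.7 and rank 19 is 17.7.
Interpolate: 16.7 + 0.1·(17.7 − 16.7) = 16.7 + 0.1·1 = 16.8.

16.80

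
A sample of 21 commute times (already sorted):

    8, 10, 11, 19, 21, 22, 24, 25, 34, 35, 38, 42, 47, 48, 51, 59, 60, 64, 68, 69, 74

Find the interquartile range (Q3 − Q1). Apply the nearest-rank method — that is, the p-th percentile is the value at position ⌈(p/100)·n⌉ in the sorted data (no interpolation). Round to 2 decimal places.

n = 21.
P25: rank ⌈25/100·21⌉ = 6 → 22.
P75: rank ⌈75/100·21⌉ = 16 → 59.
Difference: 59 − 22 = 37.

37.00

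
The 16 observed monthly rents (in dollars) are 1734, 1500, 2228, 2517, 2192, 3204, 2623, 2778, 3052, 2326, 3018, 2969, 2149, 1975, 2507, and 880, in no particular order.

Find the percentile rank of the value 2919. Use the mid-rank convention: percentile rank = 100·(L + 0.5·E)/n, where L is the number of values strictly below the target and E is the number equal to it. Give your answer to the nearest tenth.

Sorted: 880, 1500, 1734, 1975, 2149, 2192, 2228, 2326, 2507, 2517, 2623, 2778, 2969, 3018, 3052, 3204.
Count below 2919: L = 12; count equal: E = 0; n = 16.
Percentile rank = 100·(12 + 0.5·0)/16 = 100·12/16 = 75.

75.0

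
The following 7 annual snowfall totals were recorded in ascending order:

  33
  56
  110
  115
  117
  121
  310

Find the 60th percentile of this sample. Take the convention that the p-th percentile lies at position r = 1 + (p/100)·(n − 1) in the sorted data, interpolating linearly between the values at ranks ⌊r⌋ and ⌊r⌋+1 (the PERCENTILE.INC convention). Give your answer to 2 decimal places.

116.20

n = 7.
r = 1 + (60/100)·(7 − 1) = 1 + 3.6 = 4.6.
Rank 4 is 115 and rank 5 is 117.
Interpolate: 115 + 0.6·(117 − 115) = 115 + 0.6·2 = 116.2.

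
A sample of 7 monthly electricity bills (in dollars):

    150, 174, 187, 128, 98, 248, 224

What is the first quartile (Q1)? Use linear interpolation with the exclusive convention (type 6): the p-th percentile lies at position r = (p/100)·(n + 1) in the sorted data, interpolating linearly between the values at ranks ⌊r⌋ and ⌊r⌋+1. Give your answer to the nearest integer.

128

Sorted: 98, 128, 150, 174, 187, 224, 248.
n = 7.
r = (25/100)·(7 + 1) = 2.
r is an integer, so P25 is the value at rank 2: 128.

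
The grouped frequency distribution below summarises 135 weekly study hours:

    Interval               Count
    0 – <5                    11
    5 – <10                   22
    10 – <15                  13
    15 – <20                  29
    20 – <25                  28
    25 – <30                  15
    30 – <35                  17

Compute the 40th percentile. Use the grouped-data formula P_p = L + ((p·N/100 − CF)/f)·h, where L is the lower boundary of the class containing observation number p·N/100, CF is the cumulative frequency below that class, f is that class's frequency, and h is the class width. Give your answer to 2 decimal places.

N = 135; target position k = 40/100 · 135 = 54.
Cumulative frequencies: 11, 33, 46, 75, 103, 118, 135.
Observation 54 falls in the class 15 – <20.
L = 15, CF = 46, f = 29, h = 5.
P40 = 15 + ((54 − 46)/29)·5 = 15 + 1.37931 = 16.3793.

16.38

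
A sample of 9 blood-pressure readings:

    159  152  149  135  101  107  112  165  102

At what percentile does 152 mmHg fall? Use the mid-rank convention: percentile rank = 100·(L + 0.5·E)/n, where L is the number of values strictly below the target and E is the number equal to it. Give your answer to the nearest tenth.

72.2

Sorted: 101, 102, 107, 112, 135, 149, 152, 159, 165.
Count below 152: L = 6; count equal: E = 1; n = 9.
Percentile rank = 100·(6 + 0.5·1)/9 = 100·6.5/9 = 72.22.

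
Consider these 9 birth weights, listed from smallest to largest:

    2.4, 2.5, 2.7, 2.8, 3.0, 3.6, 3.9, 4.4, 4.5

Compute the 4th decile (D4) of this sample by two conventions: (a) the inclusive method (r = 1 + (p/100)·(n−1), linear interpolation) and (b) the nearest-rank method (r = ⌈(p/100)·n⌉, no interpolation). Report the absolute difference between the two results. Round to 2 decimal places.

0.04

n = 9.
(a) r = 4.2; between ranks 4 (2.8) and 5 (3.0): 2.84.
(b) the nearest-rank method: rank 4 → 2.8.
|2.84 − 2.8| = 0.04.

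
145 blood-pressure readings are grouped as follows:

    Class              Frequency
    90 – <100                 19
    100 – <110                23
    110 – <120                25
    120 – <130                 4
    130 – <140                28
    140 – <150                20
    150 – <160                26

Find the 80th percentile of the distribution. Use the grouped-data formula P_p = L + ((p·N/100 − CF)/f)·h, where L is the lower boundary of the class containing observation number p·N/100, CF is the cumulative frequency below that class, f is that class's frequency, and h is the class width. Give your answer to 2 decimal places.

148.50

N = 145; target position k = 80/100 · 145 = 116.
Cumulative frequencies: 19, 42, 67, 71, 99, 119, 145.
Observation 116 falls in the class 140 – <150.
L = 140, CF = 99, f = 20, h = 10.
P80 = 140 + ((116 − 99)/20)·10 = 140 + 8.5 = 148.5.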